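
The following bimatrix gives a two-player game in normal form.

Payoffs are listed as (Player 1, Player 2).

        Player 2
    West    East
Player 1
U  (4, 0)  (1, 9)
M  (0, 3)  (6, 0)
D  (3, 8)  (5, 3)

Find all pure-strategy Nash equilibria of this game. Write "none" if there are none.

Player 1 against West: payoffs 4, 0, 3 → best response U.
Player 1 against East: payoffs 1, 6, 5 → best response M.
Player 2 against U: payoffs 0, 9 → best response East.
Player 2 against M: payoffs 3, 0 → best response West.
Player 2 against D: payoffs 8, 3 → best response West.
No profile is a mutual best response for all players.

This game has no pure Nash equilibrium.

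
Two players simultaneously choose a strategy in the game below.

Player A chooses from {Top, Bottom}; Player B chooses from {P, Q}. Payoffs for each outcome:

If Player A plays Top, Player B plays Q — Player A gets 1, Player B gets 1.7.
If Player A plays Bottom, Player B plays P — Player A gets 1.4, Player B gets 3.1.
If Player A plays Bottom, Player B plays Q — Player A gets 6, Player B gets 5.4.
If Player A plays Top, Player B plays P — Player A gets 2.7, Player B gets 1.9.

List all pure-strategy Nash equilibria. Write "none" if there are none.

Pure-strategy Nash equilibria: (Top, P); (Bottom, Q)

(Top, P): Player A gets 2.7, best alternative 1.4; Player B gets 1.9, best alternative 1.7. No profitable deviation — NE.
(Top, Q): Player A can switch to Bottom (1 → 6). Not NE.
(Bottom, P): Player A can switch to Top (1.4 → 2.7). Not NE.
(Bottom, Q): Player A gets 6, best alternative 1; Player B gets 5.4, best alternative 3.1. No profitable deviation — NE.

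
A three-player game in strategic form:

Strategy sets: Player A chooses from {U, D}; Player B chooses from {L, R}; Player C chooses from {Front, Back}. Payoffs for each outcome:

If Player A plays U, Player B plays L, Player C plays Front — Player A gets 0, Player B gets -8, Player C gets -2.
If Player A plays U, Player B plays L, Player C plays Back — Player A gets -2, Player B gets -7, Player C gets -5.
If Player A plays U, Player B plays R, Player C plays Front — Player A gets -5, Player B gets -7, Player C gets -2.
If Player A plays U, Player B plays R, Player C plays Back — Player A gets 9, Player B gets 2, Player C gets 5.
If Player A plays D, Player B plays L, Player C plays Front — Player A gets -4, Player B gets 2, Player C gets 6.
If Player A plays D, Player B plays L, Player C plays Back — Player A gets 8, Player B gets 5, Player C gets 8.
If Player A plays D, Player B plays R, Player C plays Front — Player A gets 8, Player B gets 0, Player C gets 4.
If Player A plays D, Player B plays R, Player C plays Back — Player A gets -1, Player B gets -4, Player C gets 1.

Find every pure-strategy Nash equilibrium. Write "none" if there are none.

(U, L, Front): Player B can switch to R (-8 → -7). Not NE.
(U, L, Back): Player A can switch to D (-2 → 8). Not NE.
(U, R, Front): Player A can switch to D (-5 → 8). Not NE.
(U, R, Back): Player A gets 9, best alternative -1; Player B gets 2, best alternative -7; Player C gets 5, best alternative -2. No profitable deviation — NE.
(D, L, Front): Player A can switch to U (-4 → 0). Not NE.
(D, L, Back): Player A gets 8, best alternative -2; Player B gets 5, best alternative -4; Player C gets 8, best alternative 6. No profitable deviation — NE.
(D, R, Front): Player B can switch to L (0 → 2). Not NE.
(D, R, Back): Player A can switch to U (-1 → 9). Not NE.

Pure-strategy Nash equilibria: (U, R, Back) and (D, L, Back)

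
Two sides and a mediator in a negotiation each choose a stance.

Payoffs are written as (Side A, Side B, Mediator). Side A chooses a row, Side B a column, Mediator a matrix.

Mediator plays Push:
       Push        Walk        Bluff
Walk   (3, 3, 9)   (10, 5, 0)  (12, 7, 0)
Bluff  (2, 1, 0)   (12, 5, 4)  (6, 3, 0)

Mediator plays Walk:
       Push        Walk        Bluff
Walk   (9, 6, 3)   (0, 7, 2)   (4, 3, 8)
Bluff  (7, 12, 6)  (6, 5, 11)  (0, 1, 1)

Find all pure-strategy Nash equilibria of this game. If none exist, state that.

Mark each player's best response to every combination of opponents' strategies; a profile where every player is best-responding is a pure Nash equilibrium.
Side A against (Push, Push): payoffs 3, 2 → best response Walk.
Side A against (Push, Walk): payoffs 9, 7 → best response Walk.
Side A against (Walk, Push): payoffs 10, 12 → best response Bluff.
Side A against (Walk, Walk): payoffs 0, 6 → best response Bluff.
Side A against (Bluff, Push): payoffs 12, 6 → best response Walk.
Side A against (Bluff, Walk): payoffs 4, 0 → best response Walk.
Side B against (Walk, Push): payoffs 3, 5, 7 → best response Bluff.
Side B against (Walk, Walk): payoffs 6, 7, 3 → best response Walk.
Side B against (Bluff, Push): payoffs 1, 5, 3 → best response Walk.
Side B against (Bluff, Walk): payoffs 12, 5, 1 → best response Push.
Mediator against (Walk, Push): payoffs 9, 3 → best response Push.
Mediator against (Walk, Walk): payoffs 0, 2 → best response Walk.
Mediator against (Walk, Bluff): payoffs 0, 8 → best response Walk.
Mediator against (Bluff, Push): payoffs 0, 6 → best response Walk.
Mediator against (Bluff, Walk): payoffs 4, 11 → best response Walk.
Mediator against (Bluff, Bluff): payoffs 0, 1 → best response Walk.
No profile is a mutual best response for all players.

No pure-strategy Nash equilibrium.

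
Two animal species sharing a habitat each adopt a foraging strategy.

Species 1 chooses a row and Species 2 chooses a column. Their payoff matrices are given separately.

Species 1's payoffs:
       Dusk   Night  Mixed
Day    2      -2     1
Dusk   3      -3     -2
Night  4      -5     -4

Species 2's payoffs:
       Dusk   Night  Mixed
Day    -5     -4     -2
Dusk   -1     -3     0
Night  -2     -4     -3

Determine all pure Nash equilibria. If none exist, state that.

(Day, Mixed); (Night, Dusk)

(Day, Dusk): Species 1 can switch to Dusk (2 → 3). Not NE.
(Day, Night): Species 2 can switch to Mixed (-4 → -2). Not NE.
(Day, Mixed): Species 1 gets 1, best alternative -2; Species 2 gets -2, best alternative -4. No profitable deviation — NE.
(Dusk, Dusk): Species 1 can switch to Night (3 → 4). Not NE.
(Dusk, Night): Species 1 can switch to Day (-3 → -2). Not NE.
(Dusk, Mixed): Species 1 can switch to Day (-2 → 1). Not NE.
(Night, Dusk): Species 1 gets 4, best alternative 3; Species 2 gets -2, best alternative -3. No profitable deviation — NE.
(Night, Night): Species 1 can switch to Day (-5 → -2). Not NE.
(The remaining 1 profile has a profitable deviation by the same check.)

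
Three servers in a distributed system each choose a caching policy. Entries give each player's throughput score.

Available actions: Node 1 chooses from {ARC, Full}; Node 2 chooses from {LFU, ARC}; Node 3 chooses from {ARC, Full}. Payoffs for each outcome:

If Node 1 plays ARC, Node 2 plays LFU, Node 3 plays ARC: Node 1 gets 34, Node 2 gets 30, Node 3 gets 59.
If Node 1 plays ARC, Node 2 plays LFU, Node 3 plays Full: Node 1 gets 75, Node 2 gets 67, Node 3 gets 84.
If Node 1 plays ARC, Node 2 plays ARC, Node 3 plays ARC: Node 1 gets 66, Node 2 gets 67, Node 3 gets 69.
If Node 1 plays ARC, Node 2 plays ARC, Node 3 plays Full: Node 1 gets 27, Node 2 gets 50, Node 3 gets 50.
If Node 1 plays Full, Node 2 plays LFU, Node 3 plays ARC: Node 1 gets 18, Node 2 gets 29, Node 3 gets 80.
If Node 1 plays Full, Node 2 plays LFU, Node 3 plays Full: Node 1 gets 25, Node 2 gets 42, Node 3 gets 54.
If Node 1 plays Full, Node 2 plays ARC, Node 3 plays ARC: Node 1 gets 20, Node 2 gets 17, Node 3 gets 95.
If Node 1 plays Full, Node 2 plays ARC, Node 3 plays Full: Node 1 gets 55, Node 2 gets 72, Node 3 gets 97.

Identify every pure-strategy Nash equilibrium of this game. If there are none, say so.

Node 1 against (LFU, ARC): payoffs 34, 18 → best response ARC.
Node 1 against (LFU, Full): payoffs 75, 25 → best response ARC.
Node 1 against (ARC, ARC): payoffs 66, 20 → best response ARC.
Node 1 against (ARC, Full): payoffs 27, 55 → best response Full.
Node 2 against (ARC, ARC): payoffs 30, 67 → best response ARC.
Node 2 against (ARC, Full): payoffs 67, 50 → best response LFU.
Node 2 against (Full, ARC): payoffs 29, 17 → best response LFU.
Node 2 against (Full, Full): payoffs 42, 72 → best response ARC.
Node 3 against (ARC, LFU): payoffs 59, 84 → best response Full.
Node 3 against (ARC, ARC): payoffs 69, 50 → best response ARC.
Node 3 against (Full, LFU): payoffs 80, 54 → best response ARC.
Node 3 against (Full, ARC): payoffs 95, 97 → best response Full.
Mutual best responses: (ARC, LFU, Full); (ARC, ARC, ARC); (Full, ARC, Full).

(ARC, LFU, Full); (ARC, ARC, ARC); (Full, ARC, Full)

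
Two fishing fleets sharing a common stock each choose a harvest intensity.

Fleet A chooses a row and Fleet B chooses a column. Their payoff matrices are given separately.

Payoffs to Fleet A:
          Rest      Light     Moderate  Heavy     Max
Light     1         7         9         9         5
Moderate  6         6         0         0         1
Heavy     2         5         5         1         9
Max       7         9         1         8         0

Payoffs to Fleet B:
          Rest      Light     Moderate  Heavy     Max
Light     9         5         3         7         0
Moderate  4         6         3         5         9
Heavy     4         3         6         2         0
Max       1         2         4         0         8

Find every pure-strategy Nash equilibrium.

(Light, Rest): Fleet A can switch to Moderate (1 → 6). Not NE.
(Light, Light): Fleet A can switch to Max (7 → 9). Not NE.
(Light, Moderate): Fleet B can switch to Rest (3 → 9). Not NE.
(Light, Heavy): Fleet B can switch to Rest (7 → 9). Not NE.
(Light, Max): Fleet A can switch to Heavy (5 → 9). Not NE.
(Moderate, Rest): Fleet A can switch to Max (6 → 7). Not NE.
(Moderate, Light): Fleet A can switch to Light (6 → 7). Not NE.
(Moderate, Moderate): Fleet A can switch to Light (0 → 9). Not NE.
(Moderate, Heavy): Fleet A can switch to Light (0 → 9). Not NE.
(Moderate, Max): Fleet A can switch to Light (1 → 5). Not NE.
(Heavy, Rest): Fleet A can switch to Moderate (2 → 6). Not NE.
(Heavy, Light): Fleet A can switch to Light (5 → 7). Not NE.
(The remaining 8 profiles each have a profitable deviation by the same check.)

none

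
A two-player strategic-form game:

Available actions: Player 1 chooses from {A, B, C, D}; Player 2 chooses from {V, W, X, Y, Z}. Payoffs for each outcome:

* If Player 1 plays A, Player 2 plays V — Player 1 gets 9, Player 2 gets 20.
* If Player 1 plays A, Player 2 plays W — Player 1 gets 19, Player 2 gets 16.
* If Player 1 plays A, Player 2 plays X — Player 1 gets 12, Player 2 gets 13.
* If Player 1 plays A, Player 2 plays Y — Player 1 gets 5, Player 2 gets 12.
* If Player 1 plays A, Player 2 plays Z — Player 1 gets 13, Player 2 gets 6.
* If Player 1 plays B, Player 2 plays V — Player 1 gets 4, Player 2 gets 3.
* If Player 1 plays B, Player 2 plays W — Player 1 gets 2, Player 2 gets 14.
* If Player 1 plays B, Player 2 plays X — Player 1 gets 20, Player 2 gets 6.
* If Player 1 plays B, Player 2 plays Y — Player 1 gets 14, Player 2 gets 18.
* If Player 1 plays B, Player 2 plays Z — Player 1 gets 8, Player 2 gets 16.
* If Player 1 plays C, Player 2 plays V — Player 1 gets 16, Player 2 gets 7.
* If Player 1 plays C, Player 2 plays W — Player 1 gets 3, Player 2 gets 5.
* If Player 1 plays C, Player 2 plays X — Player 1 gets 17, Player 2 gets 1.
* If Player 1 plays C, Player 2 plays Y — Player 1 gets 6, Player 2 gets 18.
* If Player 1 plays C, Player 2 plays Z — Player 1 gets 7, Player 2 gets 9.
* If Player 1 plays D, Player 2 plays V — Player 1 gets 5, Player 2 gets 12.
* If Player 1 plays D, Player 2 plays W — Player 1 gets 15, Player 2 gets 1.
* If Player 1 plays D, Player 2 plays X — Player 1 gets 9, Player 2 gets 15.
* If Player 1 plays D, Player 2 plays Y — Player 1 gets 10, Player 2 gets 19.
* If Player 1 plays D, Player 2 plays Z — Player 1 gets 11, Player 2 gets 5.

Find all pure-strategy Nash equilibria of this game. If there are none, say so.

(B, Y)

Player 1 against V: payoffs 9, 4, 16, 5 → best response C.
Player 1 against W: payoffs 19, 2, 3, 15 → best response A.
Player 1 against X: payoffs 12, 20, 17, 9 → best response B.
Player 1 against Y: payoffs 5, 14, 6, 10 → best response B.
Player 1 against Z: payoffs 13, 8, 7, 11 → best response A.
Player 2 against A: payoffs 20, 16, 13, 12, 6 → best response V.
Player 2 against B: payoffs 3, 14, 6, 18, 16 → best response Y.
Player 2 against C: payoffs 7, 5, 1, 18, 9 → best response Y.
Player 2 against D: payoffs 12, 1, 15, 19, 5 → best response Y.
Mutual best responses: (B, Y).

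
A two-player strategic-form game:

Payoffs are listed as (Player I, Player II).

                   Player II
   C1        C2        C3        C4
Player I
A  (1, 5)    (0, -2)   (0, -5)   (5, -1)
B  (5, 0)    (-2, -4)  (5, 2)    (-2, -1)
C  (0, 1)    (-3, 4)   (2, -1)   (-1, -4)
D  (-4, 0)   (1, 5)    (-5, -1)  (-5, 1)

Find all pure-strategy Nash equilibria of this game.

(B, C3); (D, C2)

Mark each player's best response to every combination of opponents' strategies; a profile where every player is best-responding is a pure Nash equilibrium.
Player I against C1: payoffs 1, 5, 0, -4 → best response B.
Player I against C2: payoffs 0, -2, -3, 1 → best response D.
Player I against C3: payoffs 0, 5, 2, -5 → best response B.
Player I against C4: payoffs 5, -2, -1, -5 → best response A.
Player II against A: payoffs 5, -2, -5, -1 → best response C1.
Player II against B: payoffs 0, -4, 2, -1 → best response C3.
Player II against C: payoffs 1, 4, -1, -4 → best response C2.
Player II against D: payoffs 0, 5, -1, 1 → best response C2.
Mutual best responses: (B, C3); (D, C2).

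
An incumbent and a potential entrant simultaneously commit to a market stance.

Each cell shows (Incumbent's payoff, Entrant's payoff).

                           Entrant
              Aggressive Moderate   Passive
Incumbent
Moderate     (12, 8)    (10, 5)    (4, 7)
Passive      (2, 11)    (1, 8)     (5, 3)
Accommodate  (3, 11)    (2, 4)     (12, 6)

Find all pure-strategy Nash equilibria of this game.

(Moderate, Aggressive): Incumbent gets 12, best alternative 3; Entrant gets 8, best alternative 7. No profitable deviation — NE.
(Moderate, Moderate): Entrant can switch to Aggressive (5 → 8). Not NE.
(Moderate, Passive): Incumbent can switch to Passive (4 → 5). Not NE.
(Passive, Aggressive): Incumbent can switch to Moderate (2 → 12). Not NE.
(Passive, Moderate): Incumbent can switch to Moderate (1 → 10). Not NE.
(Passive, Passive): Incumbent can switch to Accommodate (5 → 12). Not NE.
(Accommodate, Aggressive): Incumbent can switch to Moderate (3 → 12). Not NE.
(Accommodate, Moderate): Incumbent can switch to Moderate (2 → 10). Not NE.
(Accommodate, Passive): Entrant can switch to Aggressive (6 → 11). Not NE.

The unique pure-strategy Nash equilibrium is (Moderate, Aggressive).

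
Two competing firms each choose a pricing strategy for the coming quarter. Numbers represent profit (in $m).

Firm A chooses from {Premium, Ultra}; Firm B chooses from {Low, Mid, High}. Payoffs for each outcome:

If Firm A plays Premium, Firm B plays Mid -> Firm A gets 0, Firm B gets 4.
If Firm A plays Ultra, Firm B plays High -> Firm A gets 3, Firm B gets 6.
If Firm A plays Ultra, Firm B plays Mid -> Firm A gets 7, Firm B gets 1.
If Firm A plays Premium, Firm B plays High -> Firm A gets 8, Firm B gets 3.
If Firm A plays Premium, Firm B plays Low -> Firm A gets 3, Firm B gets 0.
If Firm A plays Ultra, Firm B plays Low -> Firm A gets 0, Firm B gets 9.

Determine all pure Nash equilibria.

(Premium, Low): Firm B can switch to Mid (0 → 4). Not NE.
(Premium, Mid): Firm A can switch to Ultra (0 → 7). Not NE.
(Premium, High): Firm B can switch to Mid (3 → 4). Not NE.
(Ultra, Low): Firm A can switch to Premium (0 → 3). Not NE.
(Ultra, Mid): Firm B can switch to Low (1 → 9). Not NE.
(Ultra, High): Firm A can switch to Premium (3 → 8). Not NE.

This game has no pure Nash equilibrium.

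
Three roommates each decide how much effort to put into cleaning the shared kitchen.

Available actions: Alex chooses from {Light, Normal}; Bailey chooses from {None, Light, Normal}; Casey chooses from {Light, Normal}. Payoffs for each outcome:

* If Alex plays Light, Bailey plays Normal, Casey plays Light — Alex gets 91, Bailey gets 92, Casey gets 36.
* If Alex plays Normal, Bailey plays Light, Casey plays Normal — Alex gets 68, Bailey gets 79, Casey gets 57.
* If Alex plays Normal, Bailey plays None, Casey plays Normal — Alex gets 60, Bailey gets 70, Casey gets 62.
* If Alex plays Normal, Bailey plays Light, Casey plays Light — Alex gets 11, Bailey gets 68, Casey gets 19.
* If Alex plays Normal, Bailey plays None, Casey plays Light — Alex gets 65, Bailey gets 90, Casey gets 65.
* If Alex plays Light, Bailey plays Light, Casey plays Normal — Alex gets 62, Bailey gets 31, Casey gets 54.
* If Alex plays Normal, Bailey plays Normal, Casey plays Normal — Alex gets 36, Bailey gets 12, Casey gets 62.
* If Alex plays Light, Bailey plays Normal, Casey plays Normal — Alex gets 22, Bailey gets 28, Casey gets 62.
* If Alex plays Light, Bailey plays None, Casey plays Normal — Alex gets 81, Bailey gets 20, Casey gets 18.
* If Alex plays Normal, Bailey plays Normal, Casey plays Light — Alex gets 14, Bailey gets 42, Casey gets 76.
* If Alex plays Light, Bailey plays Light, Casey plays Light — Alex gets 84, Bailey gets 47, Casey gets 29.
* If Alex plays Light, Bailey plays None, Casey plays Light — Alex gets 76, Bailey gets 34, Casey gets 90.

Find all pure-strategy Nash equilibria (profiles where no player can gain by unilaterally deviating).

The unique pure-strategy Nash equilibrium is (Normal, Light, Normal).

(Light, None, Light): Bailey can switch to Light (34 → 47). Not NE.
(Light, None, Normal): Bailey can switch to Light (20 → 31). Not NE.
(Light, Light, Light): Bailey can switch to Normal (47 → 92). Not NE.
(Light, Light, Normal): Alex can switch to Normal (62 → 68). Not NE.
(Light, Normal, Light): Casey can switch to Normal (36 → 62). Not NE.
(Light, Normal, Normal): Alex can switch to Normal (22 → 36). Not NE.
(Normal, None, Light): Alex can switch to Light (65 → 76). Not NE.
(Normal, None, Normal): Alex can switch to Light (60 → 81). Not NE.
(Normal, Light, Light): Alex can switch to Light (11 → 84). Not NE.
(Normal, Light, Normal): Alex gets 68, best alternative 62; Bailey gets 79, best alternative 70; Casey gets 57, best alternative 19. No profitable deviation — NE.
(Normal, Normal, Light): Alex can switch to Light (14 → 91). Not NE.
(Normal, Normal, Normal): Bailey can switch to None (12 → 70). Not NE.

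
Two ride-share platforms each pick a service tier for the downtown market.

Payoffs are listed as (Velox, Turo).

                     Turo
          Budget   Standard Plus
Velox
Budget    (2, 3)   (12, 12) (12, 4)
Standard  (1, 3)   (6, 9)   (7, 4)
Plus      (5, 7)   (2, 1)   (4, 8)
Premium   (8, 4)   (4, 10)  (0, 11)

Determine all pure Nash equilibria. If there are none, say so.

Mark each player's best response to every combination of opponents' strategies; a profile where every player is best-responding is a pure Nash equilibrium.
Velox against Budget: payoffs 2, 1, 5, 8 → best response Premium.
Velox against Standard: payoffs 12, 6, 2, 4 → best response Budget.
Velox against Plus: payoffs 12, 7, 4, 0 → best response Budget.
Turo against Budget: payoffs 3, 12, 4 → best response Standard.
Turo against Standard: payoffs 3, 9, 4 → best response Standard.
Turo against Plus: payoffs 7, 1, 8 → best response Plus.
Turo against Premium: payoffs 4, 10, 11 → best response Plus.
Mutual best responses: (Budget, Standard).

Pure NE: (Budget, Standard)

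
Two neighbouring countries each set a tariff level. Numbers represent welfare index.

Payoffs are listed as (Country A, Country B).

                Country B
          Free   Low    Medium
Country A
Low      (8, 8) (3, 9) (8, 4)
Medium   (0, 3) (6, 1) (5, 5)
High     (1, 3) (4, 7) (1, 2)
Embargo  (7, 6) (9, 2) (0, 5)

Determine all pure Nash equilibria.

There is no pure-strategy Nash equilibrium.

Check each profile: it is a Nash equilibrium iff no player can strictly gain by switching unilaterally.
(Low, Free): Country B can switch to Low (8 → 9). Not NE.
(Low, Low): Country A can switch to Medium (3 → 6). Not NE.
(Low, Medium): Country B can switch to Free (4 → 8). Not NE.
(Medium, Free): Country A can switch to Low (0 → 8). Not NE.
(Medium, Low): Country A can switch to Embargo (6 → 9). Not NE.
(Medium, Medium): Country A can switch to Low (5 → 8). Not NE.
(High, Free): Country A can switch to Low (1 → 8). Not NE.
(High, Low): Country A can switch to Medium (4 → 6). Not NE.
(High, Medium): Country A can switch to Low (1 → 8). Not NE.
(Embargo, Free): Country A can switch to Low (7 → 8). Not NE.
(Embargo, Low): Country B can switch to Free (2 → 6). Not NE.
(Embargo, Medium): Country A can switch to Low (0 → 8). Not NE.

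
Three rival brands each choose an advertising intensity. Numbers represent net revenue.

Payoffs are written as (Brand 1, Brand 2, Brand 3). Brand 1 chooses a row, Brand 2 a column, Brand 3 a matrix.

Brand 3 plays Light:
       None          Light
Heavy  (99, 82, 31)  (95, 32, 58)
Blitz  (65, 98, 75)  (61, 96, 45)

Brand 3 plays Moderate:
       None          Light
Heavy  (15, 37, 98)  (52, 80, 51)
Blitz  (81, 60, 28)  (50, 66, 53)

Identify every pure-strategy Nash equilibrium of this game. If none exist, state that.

There is no pure-strategy Nash equilibrium.

Brand 1 against (None, Light): payoffs 99, 65 → best response Heavy.
Brand 1 against (None, Moderate): payoffs 15, 81 → best response Blitz.
Brand 1 against (Light, Light): payoffs 95, 61 → best response Heavy.
Brand 1 against (Light, Moderate): payoffs 52, 50 → best response Heavy.
Brand 2 against (Heavy, Light): payoffs 82, 32 → best response None.
Brand 2 against (Heavy, Moderate): payoffs 37, 80 → best response Light.
Brand 2 against (Blitz, Light): payoffs 98, 96 → best response None.
Brand 2 against (Blitz, Moderate): payoffs 60, 66 → best response Light.
Brand 3 against (Heavy, None): payoffs 31, 98 → best response Moderate.
Brand 3 against (Heavy, Light): payoffs 58, 51 → best response Light.
Brand 3 against (Blitz, None): payoffs 75, 28 → best response Light.
Brand 3 against (Blitz, Light): payoffs 45, 53 → best response Moderate.
No profile is a mutual best response for all players.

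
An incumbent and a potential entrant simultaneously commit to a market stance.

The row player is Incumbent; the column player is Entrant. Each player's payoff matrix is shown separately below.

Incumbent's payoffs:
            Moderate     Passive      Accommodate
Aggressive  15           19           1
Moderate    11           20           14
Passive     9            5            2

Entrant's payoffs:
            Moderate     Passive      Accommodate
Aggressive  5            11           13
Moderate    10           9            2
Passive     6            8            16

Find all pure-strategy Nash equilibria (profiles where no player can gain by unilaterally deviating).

No pure-strategy Nash equilibrium.

Check each profile: it is a Nash equilibrium iff no player can strictly gain by switching unilaterally.
(Aggressive, Moderate): Entrant can switch to Passive (5 → 11). Not NE.
(Aggressive, Passive): Incumbent can switch to Moderate (19 → 20). Not NE.
(Aggressive, Accommodate): Incumbent can switch to Moderate (1 → 14). Not NE.
(Moderate, Moderate): Incumbent can switch to Aggressive (11 → 15). Not NE.
(Moderate, Passive): Entrant can switch to Moderate (9 → 10). Not NE.
(Moderate, Accommodate): Entrant can switch to Moderate (2 → 10). Not NE.
(Passive, Moderate): Incumbent can switch to Aggressive (9 → 15). Not NE.
(Passive, Passive): Incumbent can switch to Aggressive (5 → 19). Not NE.
(Passive, Accommodate): Incumbent can switch to Moderate (2 → 14). Not NE.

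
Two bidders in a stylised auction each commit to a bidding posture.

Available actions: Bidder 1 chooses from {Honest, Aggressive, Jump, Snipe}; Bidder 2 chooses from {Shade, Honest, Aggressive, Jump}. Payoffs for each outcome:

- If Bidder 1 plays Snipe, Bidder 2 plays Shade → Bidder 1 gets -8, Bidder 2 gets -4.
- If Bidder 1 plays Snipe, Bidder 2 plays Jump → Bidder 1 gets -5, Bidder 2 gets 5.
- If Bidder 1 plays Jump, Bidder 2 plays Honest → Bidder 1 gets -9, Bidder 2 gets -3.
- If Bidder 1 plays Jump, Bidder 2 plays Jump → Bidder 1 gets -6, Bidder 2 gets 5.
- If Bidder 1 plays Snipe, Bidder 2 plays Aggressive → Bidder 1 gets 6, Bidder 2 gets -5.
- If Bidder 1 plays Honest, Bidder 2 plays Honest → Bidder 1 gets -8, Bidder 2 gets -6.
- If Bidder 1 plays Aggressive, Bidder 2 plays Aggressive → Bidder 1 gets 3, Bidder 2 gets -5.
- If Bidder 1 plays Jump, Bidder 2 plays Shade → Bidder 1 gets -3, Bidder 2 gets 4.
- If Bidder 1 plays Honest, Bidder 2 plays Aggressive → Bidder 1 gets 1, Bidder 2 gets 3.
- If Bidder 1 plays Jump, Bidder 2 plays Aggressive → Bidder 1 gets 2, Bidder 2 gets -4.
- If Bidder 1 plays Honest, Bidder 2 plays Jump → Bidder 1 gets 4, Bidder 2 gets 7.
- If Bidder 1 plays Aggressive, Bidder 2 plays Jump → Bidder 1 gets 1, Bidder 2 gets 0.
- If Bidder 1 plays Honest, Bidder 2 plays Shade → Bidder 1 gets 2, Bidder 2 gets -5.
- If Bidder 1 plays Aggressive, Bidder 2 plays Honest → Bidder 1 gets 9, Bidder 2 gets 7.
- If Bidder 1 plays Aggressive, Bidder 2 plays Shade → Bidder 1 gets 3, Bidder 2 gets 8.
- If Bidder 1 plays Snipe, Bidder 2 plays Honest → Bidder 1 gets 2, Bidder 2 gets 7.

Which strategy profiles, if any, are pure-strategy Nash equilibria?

(Honest, Jump), (Aggressive, Shade)

Mark each player's best response to every combination of opponents' strategies; a profile where every player is best-responding is a pure Nash equilibrium.
Bidder 1 against Shade: payoffs 2, 3, -3, -8 → best response Aggressive.
Bidder 1 against Honest: payoffs -8, 9, -9, 2 → best response Aggressive.
Bidder 1 against Aggressive: payoffs 1, 3, 2, 6 → best response Snipe.
Bidder 1 against Jump: payoffs 4, 1, -6, -5 → best response Honest.
Bidder 2 against Honest: payoffs -5, -6, 3, 7 → best response Jump.
Bidder 2 against Aggressive: payoffs 8, 7, -5, 0 → best response Shade.
Bidder 2 against Jump: payoffs 4, -3, -4, 5 → best response Jump.
Bidder 2 against Snipe: payoffs -4, 7, -5, 5 → best response Honest.
Mutual best responses: (Honest, Jump); (Aggressive, Shade).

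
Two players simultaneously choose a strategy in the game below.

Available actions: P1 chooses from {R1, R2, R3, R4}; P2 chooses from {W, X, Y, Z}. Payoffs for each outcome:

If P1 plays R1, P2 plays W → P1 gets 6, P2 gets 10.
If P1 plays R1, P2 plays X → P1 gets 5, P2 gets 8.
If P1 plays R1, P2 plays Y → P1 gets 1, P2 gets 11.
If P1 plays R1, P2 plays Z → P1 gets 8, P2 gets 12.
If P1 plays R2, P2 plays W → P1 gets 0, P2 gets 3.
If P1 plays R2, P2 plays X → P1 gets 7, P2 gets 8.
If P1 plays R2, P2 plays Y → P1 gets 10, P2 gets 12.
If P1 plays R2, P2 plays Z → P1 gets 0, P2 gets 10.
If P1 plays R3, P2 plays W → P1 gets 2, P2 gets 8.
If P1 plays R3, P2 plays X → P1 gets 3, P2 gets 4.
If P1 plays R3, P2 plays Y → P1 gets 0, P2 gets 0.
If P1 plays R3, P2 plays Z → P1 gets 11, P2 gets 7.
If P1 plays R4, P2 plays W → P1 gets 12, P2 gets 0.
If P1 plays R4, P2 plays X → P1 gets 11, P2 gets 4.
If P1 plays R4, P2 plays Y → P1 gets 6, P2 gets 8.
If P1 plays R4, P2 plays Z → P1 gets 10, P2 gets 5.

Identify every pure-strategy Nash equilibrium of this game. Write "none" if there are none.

(R1, W): P1 can switch to R4 (6 → 12). Not NE.
(R1, X): P1 can switch to R2 (5 → 7). Not NE.
(R1, Y): P1 can switch to R2 (1 → 10). Not NE.
(R1, Z): P1 can switch to R3 (8 → 11). Not NE.
(R2, W): P1 can switch to R1 (0 → 6). Not NE.
(R2, X): P1 can switch to R4 (7 → 11). Not NE.
(R2, Y): P1 gets 10, best alternative 6; P2 gets 12, best alternative 10. No profitable deviation — NE.
(R2, Z): P1 can switch to R1 (0 → 8). Not NE.
(R3, W): P1 can switch to R1 (2 → 6). Not NE.
(R3, X): P1 can switch to R1 (3 → 5). Not NE.
(R3, Y): P1 can switch to R1 (0 → 1). Not NE.
(The remaining 5 profiles each have a profitable deviation by the same check.)

The unique pure-strategy Nash equilibrium is (R2, Y).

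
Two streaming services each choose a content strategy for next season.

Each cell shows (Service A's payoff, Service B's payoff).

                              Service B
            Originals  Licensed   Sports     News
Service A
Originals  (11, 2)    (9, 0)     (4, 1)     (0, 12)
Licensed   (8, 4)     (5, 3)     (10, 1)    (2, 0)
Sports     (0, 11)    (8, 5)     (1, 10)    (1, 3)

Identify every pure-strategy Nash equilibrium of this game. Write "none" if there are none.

Check each profile: it is a Nash equilibrium iff no player can strictly gain by switching unilaterally.
(Originals, Originals): Service B can switch to News (2 → 12). Not NE.
(Originals, Licensed): Service B can switch to Originals (0 → 2). Not NE.
(Originals, Sports): Service A can switch to Licensed (4 → 10). Not NE.
(Originals, News): Service A can switch to Licensed (0 → 2). Not NE.
(Licensed, Originals): Service A can switch to Originals (8 → 11). Not NE.
(Licensed, Licensed): Service A can switch to Originals (5 → 9). Not NE.
(The remaining 6 profiles each have a profitable deviation by the same check.)

There is no pure-strategy Nash equilibrium.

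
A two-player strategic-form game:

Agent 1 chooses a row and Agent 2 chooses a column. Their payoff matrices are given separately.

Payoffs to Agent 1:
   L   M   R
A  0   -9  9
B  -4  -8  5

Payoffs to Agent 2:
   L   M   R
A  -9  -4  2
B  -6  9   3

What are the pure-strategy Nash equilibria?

(A, L): Agent 2 can switch to M (-9 → -4). Not NE.
(A, M): Agent 1 can switch to B (-9 → -8). Not NE.
(A, R): Agent 1 gets 9, best alternative 5; Agent 2 gets 2, best alternative -4. No profitable deviation — NE.
(B, L): Agent 1 can switch to A (-4 → 0). Not NE.
(B, M): Agent 1 gets -8, best alternative -9; Agent 2 gets 9, best alternative 3. No profitable deviation — NE.
(B, R): Agent 1 can switch to A (5 → 9). Not NE.

(A, R), (B, M)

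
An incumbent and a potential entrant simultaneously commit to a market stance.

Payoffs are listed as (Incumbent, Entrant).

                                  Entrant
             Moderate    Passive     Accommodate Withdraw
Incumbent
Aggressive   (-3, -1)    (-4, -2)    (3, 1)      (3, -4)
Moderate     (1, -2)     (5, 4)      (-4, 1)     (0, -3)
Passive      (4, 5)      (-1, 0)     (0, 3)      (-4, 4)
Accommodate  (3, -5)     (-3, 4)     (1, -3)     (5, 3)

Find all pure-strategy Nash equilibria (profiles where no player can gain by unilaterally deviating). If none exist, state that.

(Aggressive, Moderate): Incumbent can switch to Moderate (-3 → 1). Not NE.
(Aggressive, Passive): Incumbent can switch to Moderate (-4 → 5). Not NE.
(Aggressive, Accommodate): Incumbent gets 3, best alternative 1; Entrant gets 1, best alternative -1. No profitable deviation — NE.
(Aggressive, Withdraw): Incumbent can switch to Accommodate (3 → 5). Not NE.
(Moderate, Moderate): Incumbent can switch to Passive (1 → 4). Not NE.
(Moderate, Passive): Incumbent gets 5, best alternative -1; Entrant gets 4, best alternative 1. No profitable deviation — NE.
(Moderate, Accommodate): Incumbent can switch to Aggressive (-4 → 3). Not NE.
(Moderate, Withdraw): Incumbent can switch to Aggressive (0 → 3). Not NE.
(Passive, Moderate): Incumbent gets 4, best alternative 3; Entrant gets 5, best alternative 4. No profitable deviation — NE.
(Passive, Passive): Incumbent can switch to Moderate (-1 → 5). Not NE.
(Passive, Accommodate): Incumbent can switch to Aggressive (0 → 3). Not NE.
(Passive, Withdraw): Incumbent can switch to Aggressive (-4 → 3). Not NE.
(Accommodate, Moderate): Incumbent can switch to Passive (3 → 4). Not NE.
(The remaining 3 profiles each have a profitable deviation by the same check.)

(Aggressive, Accommodate), (Moderate, Passive), (Passive, Moderate)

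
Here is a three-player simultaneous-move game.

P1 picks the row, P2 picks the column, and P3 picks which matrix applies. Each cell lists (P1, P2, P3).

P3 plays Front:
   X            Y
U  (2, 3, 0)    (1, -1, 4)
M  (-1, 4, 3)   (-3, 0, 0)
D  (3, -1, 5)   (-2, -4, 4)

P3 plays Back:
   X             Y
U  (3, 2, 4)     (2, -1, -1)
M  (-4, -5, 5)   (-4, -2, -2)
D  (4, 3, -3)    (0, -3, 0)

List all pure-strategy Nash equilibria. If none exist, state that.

Pure NE: (D, X, Front)

(U, X, Front): P1 can switch to D (2 → 3). Not NE.
(U, X, Back): P1 can switch to D (3 → 4). Not NE.
(U, Y, Front): P2 can switch to X (-1 → 3). Not NE.
(U, Y, Back): P2 can switch to X (-1 → 2). Not NE.
(M, X, Front): P1 can switch to U (-1 → 2). Not NE.
(M, X, Back): P1 can switch to U (-4 → 3). Not NE.
(M, Y, Front): P1 can switch to U (-3 → 1). Not NE.
(M, Y, Back): P1 can switch to U (-4 → 2). Not NE.
(D, X, Front): P1 gets 3, best alternative 2; P2 gets -1, best alternative -4; P3 gets 5, best alternative -3. No profitable deviation — NE.
(D, X, Back): P3 can switch to Front (-3 → 5). Not NE.
(D, Y, Front): P1 can switch to U (-2 → 1). Not NE.
(The remaining 1 profile has a profitable deviation by the same check.)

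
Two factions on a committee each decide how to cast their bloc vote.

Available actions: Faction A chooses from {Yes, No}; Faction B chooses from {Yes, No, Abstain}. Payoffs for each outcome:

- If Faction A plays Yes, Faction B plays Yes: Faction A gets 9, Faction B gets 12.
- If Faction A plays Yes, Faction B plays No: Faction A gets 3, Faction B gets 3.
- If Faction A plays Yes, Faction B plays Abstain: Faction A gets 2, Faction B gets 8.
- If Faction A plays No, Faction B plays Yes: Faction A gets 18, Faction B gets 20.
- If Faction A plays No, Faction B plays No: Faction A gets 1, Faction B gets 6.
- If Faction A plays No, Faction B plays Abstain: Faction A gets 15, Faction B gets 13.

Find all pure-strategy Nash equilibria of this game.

Faction A against Yes: payoffs 9, 18 → best response No.
Faction A against No: payoffs 3, 1 → best response Yes.
Faction A against Abstain: payoffs 2, 15 → best response No.
Faction B against Yes: payoffs 12, 3, 8 → best response Yes.
Faction B against No: payoffs 20, 6, 13 → best response Yes.
Mutual best responses: (No, Yes).

Pure NE: (No, Yes)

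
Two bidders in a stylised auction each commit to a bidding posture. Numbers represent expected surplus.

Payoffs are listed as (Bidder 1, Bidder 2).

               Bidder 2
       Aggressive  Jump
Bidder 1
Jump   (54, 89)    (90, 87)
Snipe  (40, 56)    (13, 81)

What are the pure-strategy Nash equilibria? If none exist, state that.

(Jump, Aggressive): Bidder 1 gets 54, best alternative 40; Bidder 2 gets 89, best alternative 87. No profitable deviation — NE.
(Jump, Jump): Bidder 2 can switch to Aggressive (87 → 89). Not NE.
(Snipe, Aggressive): Bidder 1 can switch to Jump (40 → 54). Not NE.
(Snipe, Jump): Bidder 1 can switch to Jump (13 → 90). Not NE.

The unique pure-strategy Nash equilibrium is (Jump, Aggressive).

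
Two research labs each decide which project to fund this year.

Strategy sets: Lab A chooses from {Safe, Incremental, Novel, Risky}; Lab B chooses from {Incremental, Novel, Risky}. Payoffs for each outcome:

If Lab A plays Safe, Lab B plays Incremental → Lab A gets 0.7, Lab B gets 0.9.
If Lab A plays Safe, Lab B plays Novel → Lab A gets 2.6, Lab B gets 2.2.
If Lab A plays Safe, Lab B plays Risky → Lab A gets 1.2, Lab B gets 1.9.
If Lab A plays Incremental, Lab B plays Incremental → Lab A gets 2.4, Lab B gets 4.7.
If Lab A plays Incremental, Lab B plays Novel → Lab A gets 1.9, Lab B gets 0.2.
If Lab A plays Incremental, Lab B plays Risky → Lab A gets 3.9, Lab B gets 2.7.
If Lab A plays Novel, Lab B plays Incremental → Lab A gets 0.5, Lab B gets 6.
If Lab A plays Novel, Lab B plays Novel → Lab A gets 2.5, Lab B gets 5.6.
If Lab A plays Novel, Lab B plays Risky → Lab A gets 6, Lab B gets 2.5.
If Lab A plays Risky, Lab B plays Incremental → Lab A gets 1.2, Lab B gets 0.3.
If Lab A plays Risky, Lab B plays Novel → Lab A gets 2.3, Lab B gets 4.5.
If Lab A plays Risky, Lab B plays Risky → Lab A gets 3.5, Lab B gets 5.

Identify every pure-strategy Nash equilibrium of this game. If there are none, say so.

For each player, find the best response to each opponent profile; mutual best responses are the pure NE.
Lab A against Incremental: payoffs 0.7, 2.4, 0.5, 1.2 → best response Incremental.
Lab A against Novel: payoffs 2.6, 1.9, 2.5, 2.3 → best response Safe.
Lab A against Risky: payoffs 1.2, 3.9, 6, 3.5 → best response Novel.
Lab B against Safe: payoffs 0.9, 2.2, 1.9 → best response Novel.
Lab B against Incremental: payoffs 4.7, 0.2, 2.7 → best response Incremental.
Lab B against Novel: payoffs 6, 5.6, 2.5 → best response Incremental.
Lab B against Risky: payoffs 0.3, 4.5, 5 → best response Risky.
Mutual best responses: (Safe, Novel); (Incremental, Incremental).

The pure Nash equilibria are (Safe, Novel) and (Incremental, Incremental).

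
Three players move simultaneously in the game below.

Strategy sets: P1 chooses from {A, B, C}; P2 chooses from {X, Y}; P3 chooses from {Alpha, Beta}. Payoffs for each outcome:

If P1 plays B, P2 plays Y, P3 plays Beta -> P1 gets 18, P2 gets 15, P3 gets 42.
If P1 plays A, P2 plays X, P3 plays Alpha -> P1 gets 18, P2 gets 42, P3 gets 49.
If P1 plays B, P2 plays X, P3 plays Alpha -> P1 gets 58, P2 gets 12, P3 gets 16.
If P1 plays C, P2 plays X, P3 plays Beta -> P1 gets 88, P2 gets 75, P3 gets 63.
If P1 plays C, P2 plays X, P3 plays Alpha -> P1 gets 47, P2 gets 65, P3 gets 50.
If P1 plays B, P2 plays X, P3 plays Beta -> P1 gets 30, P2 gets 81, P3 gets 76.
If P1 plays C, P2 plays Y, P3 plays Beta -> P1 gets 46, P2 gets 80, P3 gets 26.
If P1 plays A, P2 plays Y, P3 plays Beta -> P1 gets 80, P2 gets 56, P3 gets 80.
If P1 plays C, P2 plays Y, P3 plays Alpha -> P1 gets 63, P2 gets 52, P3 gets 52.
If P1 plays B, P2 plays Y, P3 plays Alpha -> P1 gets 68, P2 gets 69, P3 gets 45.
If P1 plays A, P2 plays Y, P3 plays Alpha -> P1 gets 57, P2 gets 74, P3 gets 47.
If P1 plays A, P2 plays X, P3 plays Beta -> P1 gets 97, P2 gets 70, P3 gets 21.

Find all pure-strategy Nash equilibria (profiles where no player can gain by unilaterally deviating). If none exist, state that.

The unique pure-strategy Nash equilibrium is (B, Y, Alpha).

Mark each player's best response to every combination of opponents' strategies; a profile where every player is best-responding is a pure Nash equilibrium.
P1 against (X, Alpha): payoffs 18, 58, 47 → best response B.
P1 against (X, Beta): payoffs 97, 30, 88 → best response A.
P1 against (Y, Alpha): payoffs 57, 68, 63 → best response B.
P1 against (Y, Beta): payoffs 80, 18, 46 → best response A.
P2 against (A, Alpha): payoffs 42, 74 → best response Y.
P2 against (A, Beta): payoffs 70, 56 → best response X.
P2 against (B, Alpha): payoffs 12, 69 → best response Y.
P2 against (B, Beta): payoffs 81, 15 → best response X.
P2 against (C, Alpha): payoffs 65, 52 → best response X.
P2 against (C, Beta): payoffs 75, 80 → best response Y.
P3 against (A, X): payoffs 49, 21 → best response Alpha.
P3 against (A, Y): payoffs 47, 80 → best response Beta.
P3 against (B, X): payoffs 16, 76 → best response Beta.
P3 against (B, Y): payoffs 45, 42 → best response Alpha.
P3 against (C, X): payoffs 50, 63 → best response Beta.
P3 against (C, Y): payoffs 52, 26 → best response Alpha.
Mutual best responses: (B, Y, Alpha).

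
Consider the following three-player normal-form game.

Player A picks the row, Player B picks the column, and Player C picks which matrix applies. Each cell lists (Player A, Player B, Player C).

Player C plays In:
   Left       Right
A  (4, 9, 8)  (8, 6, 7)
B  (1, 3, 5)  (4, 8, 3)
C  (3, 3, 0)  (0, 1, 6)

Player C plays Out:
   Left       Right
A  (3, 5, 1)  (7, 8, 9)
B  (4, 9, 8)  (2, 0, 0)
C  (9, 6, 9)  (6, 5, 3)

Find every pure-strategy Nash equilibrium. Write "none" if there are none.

Mark each player's best response to every combination of opponents' strategies; a profile where every player is best-responding is a pure Nash equilibrium.
Player A against (Left, In): payoffs 4, 1, 3 → best response A.
Player A against (Left, Out): payoffs 3, 4, 9 → best response C.
Player A against (Right, In): payoffs 8, 4, 0 → best response A.
Player A against (Right, Out): payoffs 7, 2, 6 → best response A.
Player B against (A, In): payoffs 9, 6 → best response Left.
Player B against (A, Out): payoffs 5, 8 → best response Right.
Player B against (B, In): payoffs 3, 8 → best response Right.
Player B against (B, Out): payoffs 9, 0 → best response Left.
Player B against (C, In): payoffs 3, 1 → best response Left.
Player B against (C, Out): payoffs 6, 5 → best response Left.
Player C against (A, Left): payoffs 8, 1 → best response In.
Player C against (A, Right): payoffs 7, 9 → best response Out.
Player C against (B, Left): payoffs 5, 8 → best response Out.
Player C against (B, Right): payoffs 3, 0 → best response In.
Player C against (C, Left): payoffs 0, 9 → best response Out.
Player C against (C, Right): payoffs 6, 3 → best response In.
Mutual best responses: (A, Left, In); (A, Right, Out); (C, Left, Out).

(A, Left, In), (A, Right, Out), (C, Left, Out)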